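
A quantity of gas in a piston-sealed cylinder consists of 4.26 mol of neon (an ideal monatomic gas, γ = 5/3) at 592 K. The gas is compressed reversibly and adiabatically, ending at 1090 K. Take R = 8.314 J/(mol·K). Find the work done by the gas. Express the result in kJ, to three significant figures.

Adiabatic ⇒ Q = 0, so W_by = −ΔU = nCᵥ(T₁ − T₂).
Cᵥ = 3R/2 = 12.47 J/(mol·K).
W = (4.26)(12.47)(592 − 1090) = -26457 J.

W ≈ -26.5 kJ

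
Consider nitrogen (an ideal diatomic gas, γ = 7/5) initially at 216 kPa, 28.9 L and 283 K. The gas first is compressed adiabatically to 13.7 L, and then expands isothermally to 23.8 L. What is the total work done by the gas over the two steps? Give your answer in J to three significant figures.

Step 1 (adiabatic): W = (P₁V₁ − P₂V₂)/(γ−1) = (6242 − 8414)/0.4 = -5430 J.
After step 1: P = 614.2 kPa, V = 13.7 L, T = 381.5 K.
Step 2 (isothermal): W = P₁V₁ ln(V₂/V₁) = (8414) ln(23.8/13.7) = 4647 J.
W_total = -5430 + 4647 = -782.8 J.

W_total ≈ -783 J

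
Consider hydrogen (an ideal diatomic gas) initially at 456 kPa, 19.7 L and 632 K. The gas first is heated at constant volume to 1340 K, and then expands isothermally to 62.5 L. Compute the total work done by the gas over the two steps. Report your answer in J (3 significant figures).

Step 1 (isochoric): W = 0 (constant volume).
After step 1: P = 966.8 kPa (V unchanged).
Step 2 (isothermal): W = P₁V₁ ln(V₂/V₁) = (19047) ln(62.5/19.7) = 21990 J.
W_total = 0 + 21990 = 21990 J.

W_total ≈ 22000 J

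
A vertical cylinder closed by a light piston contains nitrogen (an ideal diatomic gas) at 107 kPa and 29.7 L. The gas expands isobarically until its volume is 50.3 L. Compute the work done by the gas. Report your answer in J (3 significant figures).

Isobaric: W = P ΔV.
W = (107 kPa)(50.3 − 29.7 L) = (107)(20.6) = 2204 J.

W ≈ 2200 J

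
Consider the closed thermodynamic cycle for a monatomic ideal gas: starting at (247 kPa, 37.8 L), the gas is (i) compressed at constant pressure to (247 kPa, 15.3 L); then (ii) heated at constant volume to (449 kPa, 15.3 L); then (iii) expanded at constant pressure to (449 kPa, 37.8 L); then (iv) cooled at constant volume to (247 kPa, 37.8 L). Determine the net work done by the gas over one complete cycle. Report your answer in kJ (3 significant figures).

Constant-volume legs do no work.
W(i) = (247)(15.3 − 37.8) = -5557 J; W(iii) = (449)(37.8 − 15.3) = 10102 J.
W_net = -5557 + 10102 = 4545 J (the clockwise enclosed area).

W_net ≈ 4.54 kJ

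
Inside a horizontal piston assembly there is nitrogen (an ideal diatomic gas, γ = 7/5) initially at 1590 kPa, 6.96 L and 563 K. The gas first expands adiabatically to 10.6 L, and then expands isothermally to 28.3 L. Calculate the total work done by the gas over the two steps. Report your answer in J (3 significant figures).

Step 1 (adiabatic): W = (P₁V₁ − P₂V₂)/(γ−1) = (11066 − 9352)/0.4 = 4285 J.
After step 1: P = 882.3 kPa, V = 10.6 L, T = 475.8 K.
Step 2 (isothermal): W = P₁V₁ ln(V₂/V₁) = (9352) ln(28.3/10.6) = 9184 J.
W_total = 4285 + 9184 = 13469 J.

W_total ≈ 13500 J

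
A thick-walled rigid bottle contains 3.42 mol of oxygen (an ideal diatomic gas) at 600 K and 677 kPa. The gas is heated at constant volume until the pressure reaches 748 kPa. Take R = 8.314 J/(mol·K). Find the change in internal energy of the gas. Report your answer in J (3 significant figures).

ΔU ≈ 4470 J

Constant volume ⇒ W = 0, so Q = ΔU = nCᵥΔT with Cᵥ = 5R/2 = 20.79 J/(mol·K).
At constant V, T₂/T₁ = P₂/P₁ ⇒ ΔT = T₁(P₂/P₁ − 1) = 600·(748/677 − 1) = 62.92 K.
ΔU = (3.42)(20.79)(62.92) = 4473 J.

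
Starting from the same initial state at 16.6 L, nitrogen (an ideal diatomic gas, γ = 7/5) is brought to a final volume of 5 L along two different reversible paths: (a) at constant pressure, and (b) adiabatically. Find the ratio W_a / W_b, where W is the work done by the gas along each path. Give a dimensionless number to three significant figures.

W_a / W_b ≈ 0.454

Path (a) isobaric: W = P₁(V₂ − V₁) → W_a/(P₁V₁) = -0.6988.
Path (b) adiabatic: W = P₁V₁(1 − (V₁/V₂)^(γ−1))/(γ−1) → W_b/(P₁V₁) = -1.54.
W_a / W_b = -0.6988 / -1.54 = 0.4537.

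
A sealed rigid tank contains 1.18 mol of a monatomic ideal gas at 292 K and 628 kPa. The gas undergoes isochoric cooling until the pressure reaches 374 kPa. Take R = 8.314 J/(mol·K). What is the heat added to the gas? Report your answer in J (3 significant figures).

Q ≈ -1740 J

Constant volume ⇒ W = 0, so Q = ΔU = nCᵥΔT with Cᵥ = 3R/2 = 12.47 J/(mol·K).
At constant V, T₂/T₁ = P₂/P₁ ⇒ ΔT = T₁(P₂/P₁ − 1) = 292·(374/628 − 1) = -118.1 K.
ΔU = (1.18)(12.47)(-118.1) = -1738 J.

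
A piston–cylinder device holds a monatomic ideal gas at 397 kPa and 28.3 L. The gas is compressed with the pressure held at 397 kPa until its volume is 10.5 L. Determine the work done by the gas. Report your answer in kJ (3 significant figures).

W ≈ -7.07 kJ

Isobaric: W = P ΔV.
W = (397 kPa)(10.5 − 28.3 L) = (397)(-17.8) = -7067 J.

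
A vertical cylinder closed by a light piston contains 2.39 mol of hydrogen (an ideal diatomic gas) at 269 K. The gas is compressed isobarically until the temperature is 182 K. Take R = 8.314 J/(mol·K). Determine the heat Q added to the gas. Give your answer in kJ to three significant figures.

Q ≈ -6.05 kJ

Isobaric: W = nRΔT = (2.39)(8.314)(-87) = -1729 J.
ΔU = nCᵥΔT with Cᵥ = 5R/2: ΔU = (2.39)(20.79)(-87) = -4322 J.
Q = ΔU + W = -4322 − 1729 = -6051 J.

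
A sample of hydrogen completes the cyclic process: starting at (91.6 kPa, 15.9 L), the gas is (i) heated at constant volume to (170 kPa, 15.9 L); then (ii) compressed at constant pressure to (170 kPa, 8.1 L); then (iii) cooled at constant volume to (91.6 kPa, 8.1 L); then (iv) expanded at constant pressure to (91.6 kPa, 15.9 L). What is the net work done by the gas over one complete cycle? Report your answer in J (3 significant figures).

Constant-volume legs do no work.
W(ii) = (170)(8.1 − 15.9) = -1326 J; W(iv) = (91.6)(15.9 − 8.1) = 714.5 J.
W_net = -1326 + 714.5 = -611.5 J (the counter-clockwise enclosed area).

W_net ≈ -612 J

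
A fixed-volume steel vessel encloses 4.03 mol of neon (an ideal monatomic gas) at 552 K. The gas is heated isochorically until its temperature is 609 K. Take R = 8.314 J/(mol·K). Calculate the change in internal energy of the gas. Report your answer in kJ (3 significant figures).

ΔU ≈ 2.86 kJ

Constant volume ⇒ W = 0, so Q = ΔU = nCᵥΔT with Cᵥ = 3R/2 = 12.47 J/(mol·K).
ΔU = (4.03)(12.47)(609 − 552) = 2865 J.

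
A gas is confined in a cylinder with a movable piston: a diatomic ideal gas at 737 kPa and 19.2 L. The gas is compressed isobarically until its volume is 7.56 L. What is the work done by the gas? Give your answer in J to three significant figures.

W ≈ -8580 J

Isobaric: W = P ΔV.
W = (737 kPa)(7.56 − 19.2 L) = (737)(-11.64) = -8579 J.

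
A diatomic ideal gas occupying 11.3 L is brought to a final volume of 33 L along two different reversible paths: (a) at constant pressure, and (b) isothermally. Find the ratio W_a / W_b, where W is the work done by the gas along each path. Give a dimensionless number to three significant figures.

Path (a) isobaric: W = P₁(V₂ − V₁) → W_a/(P₁V₁) = 1.92.
Path (b) isothermal: W = P₁V₁ ln(V₂/V₁) → W_b/(P₁V₁) = 1.072.
W_a / W_b = 1.92 / 1.072 = 1.792.

W_a / W_b ≈ 1.79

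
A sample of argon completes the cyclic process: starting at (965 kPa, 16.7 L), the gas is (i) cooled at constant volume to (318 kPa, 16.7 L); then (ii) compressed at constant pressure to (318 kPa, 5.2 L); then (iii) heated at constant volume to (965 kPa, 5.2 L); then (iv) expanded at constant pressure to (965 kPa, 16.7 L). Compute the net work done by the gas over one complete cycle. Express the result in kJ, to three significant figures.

W_net ≈ 7.44 kJ

Constant-volume legs do no work.
W(ii) = (318)(5.2 − 16.7) = -3657 J; W(iv) = (965)(16.7 − 5.2) = 11098 J.
W_net = -3657 + 11098 = 7440 J (the clockwise enclosed area).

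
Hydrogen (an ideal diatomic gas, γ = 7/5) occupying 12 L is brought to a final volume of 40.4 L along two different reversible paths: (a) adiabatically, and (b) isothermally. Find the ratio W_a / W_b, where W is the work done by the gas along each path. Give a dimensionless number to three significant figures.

Path (a) adiabatic: W = P₁V₁(1 − (V₁/V₂)^(γ−1))/(γ−1) → W_a/(P₁V₁) = 0.9616.
Path (b) isothermal: W = P₁V₁ ln(V₂/V₁) → W_b/(P₁V₁) = 1.214.
W_a / W_b = 0.9616 / 1.214 = 0.7922.

W_a / W_b ≈ 0.792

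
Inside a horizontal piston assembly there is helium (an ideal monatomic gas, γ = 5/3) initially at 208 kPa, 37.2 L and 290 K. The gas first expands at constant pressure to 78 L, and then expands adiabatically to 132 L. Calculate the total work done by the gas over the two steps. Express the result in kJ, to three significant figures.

Step 1 (isobaric): W = PΔV = (208 kPa)(78 − 37.2 L) = 8486 J.
After step 1: P = 208 kPa, V = 78 L, T = 608.1 K.
Step 2 (adiabatic): W = (P₁V₁ − P₂V₂)/(γ−1) = (16224 − 11425)/0.667 = 7199 J.
W_total = 8486 + 7199 = 15686 J.

W_total ≈ 15.7 kJ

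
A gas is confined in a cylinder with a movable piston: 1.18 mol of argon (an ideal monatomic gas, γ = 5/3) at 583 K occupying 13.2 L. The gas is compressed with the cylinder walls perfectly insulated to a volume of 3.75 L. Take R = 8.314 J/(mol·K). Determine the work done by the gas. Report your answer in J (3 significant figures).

Adiabatic: TV^(γ−1) = const with γ = 5/3.
T₂ = T₁ (V₁/V₂)^(γ−1) = 583 × (13.2/3.75)^0.667 = 583 × 2.314 = 1349 K.
W_by = nCᵥ(T₁ − T₂) = (1.18)(12.47)(583 − 1349) = -11273 J.

W ≈ -11300 J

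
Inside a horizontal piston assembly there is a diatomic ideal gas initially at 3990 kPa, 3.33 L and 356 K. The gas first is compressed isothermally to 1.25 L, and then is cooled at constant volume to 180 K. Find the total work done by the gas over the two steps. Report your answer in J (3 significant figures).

Step 1 (isothermal): W = P₁V₁ ln(V₂/V₁) = (13287) ln(1.25/3.33) = -13019 J.
Step 2 (isochoric): W = 0 (constant volume).
W_total = -13019 + 0 = -13019 J.

W_total ≈ -13000 J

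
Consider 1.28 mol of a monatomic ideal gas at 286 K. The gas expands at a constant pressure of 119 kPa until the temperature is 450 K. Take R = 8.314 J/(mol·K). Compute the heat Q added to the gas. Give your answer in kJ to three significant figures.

Isobaric: W = nRΔT = (1.28)(8.314)(164) = 1745 J.
ΔU = nCᵥΔT with Cᵥ = 3R/2: ΔU = (1.28)(12.47)(164) = 2618 J.
Q = ΔU + W = 2618 + 1745 = 4363 J.

Q ≈ 4.36 kJ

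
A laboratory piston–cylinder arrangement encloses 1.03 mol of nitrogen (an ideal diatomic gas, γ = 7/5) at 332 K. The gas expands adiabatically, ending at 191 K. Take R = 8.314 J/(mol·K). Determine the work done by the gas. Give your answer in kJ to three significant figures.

Adiabatic ⇒ Q = 0, so W_by = −ΔU = nCᵥ(T₁ − T₂).
Cᵥ = 5R/2 = 20.79 J/(mol·K).
W = (1.03)(20.79)(332 − 191) = 3019 J.

W ≈ 3.02 kJ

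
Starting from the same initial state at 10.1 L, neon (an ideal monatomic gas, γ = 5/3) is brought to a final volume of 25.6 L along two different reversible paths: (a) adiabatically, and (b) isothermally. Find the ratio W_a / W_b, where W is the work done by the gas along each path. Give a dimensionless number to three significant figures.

W_a / W_b ≈ 0.745

Path (a) adiabatic: W = P₁V₁(1 − (V₁/V₂)^(γ−1))/(γ−1) → W_a/(P₁V₁) = 0.6931.
Path (b) isothermal: W = P₁V₁ ln(V₂/V₁) → W_b/(P₁V₁) = 0.9301.
W_a / W_b = 0.6931 / 0.9301 = 0.7452.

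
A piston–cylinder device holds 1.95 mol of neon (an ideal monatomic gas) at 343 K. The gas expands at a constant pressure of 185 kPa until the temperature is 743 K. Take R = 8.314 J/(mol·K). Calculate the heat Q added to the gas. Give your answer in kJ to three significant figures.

Isobaric: W = nRΔT = (1.95)(8.314)(400) = 6485 J.
ΔU = nCᵥΔT with Cᵥ = 3R/2: ΔU = (1.95)(12.47)(400) = 9727 J.
Q = ΔU + W = 9727 + 6485 = 16212 J.

Q ≈ 16.2 kJ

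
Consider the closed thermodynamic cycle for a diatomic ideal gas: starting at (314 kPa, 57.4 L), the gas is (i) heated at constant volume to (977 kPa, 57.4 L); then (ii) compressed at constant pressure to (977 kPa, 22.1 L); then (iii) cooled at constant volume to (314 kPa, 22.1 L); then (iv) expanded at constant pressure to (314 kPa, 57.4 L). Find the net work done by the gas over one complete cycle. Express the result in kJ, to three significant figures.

Constant-volume legs do no work.
W(ii) = (977)(22.1 − 57.4) = -34488 J; W(iv) = (314)(57.4 − 22.1) = 11084 J.
W_net = -34488 + 11084 = -23404 J (the counter-clockwise enclosed area).

W_net ≈ -23.4 kJ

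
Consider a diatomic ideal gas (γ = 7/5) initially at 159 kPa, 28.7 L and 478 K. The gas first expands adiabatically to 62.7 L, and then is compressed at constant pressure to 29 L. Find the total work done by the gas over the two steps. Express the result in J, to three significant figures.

Step 1 (adiabatic): W = (P₁V₁ − P₂V₂)/(γ−1) = (4563 − 3338)/0.4 = 3063 J.
After step 1: P = 53.24 kPa, V = 62.7 L, T = 349.7 K.
Step 2 (isobaric): W = PΔV = (53.24 kPa)(29 − 62.7 L) = -1794 J.
W_total = 3063 − 1794 = 1268 J.

W_total ≈ 1270 J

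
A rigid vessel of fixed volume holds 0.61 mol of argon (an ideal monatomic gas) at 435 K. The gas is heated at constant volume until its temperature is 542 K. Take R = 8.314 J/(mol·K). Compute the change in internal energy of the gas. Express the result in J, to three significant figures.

ΔU ≈ 814 J

Constant volume ⇒ W = 0, so Q = ΔU = nCᵥΔT with Cᵥ = 3R/2 = 12.47 J/(mol·K).
ΔU = (0.61)(12.47)(542 − 435) = 814 J.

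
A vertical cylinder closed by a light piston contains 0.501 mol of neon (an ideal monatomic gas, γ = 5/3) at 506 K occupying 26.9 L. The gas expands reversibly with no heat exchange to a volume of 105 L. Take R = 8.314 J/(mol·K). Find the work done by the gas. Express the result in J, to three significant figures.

W ≈ 1890 J

Adiabatic: TV^(γ−1) = const with γ = 5/3.
T₂ = T₁ (V₁/V₂)^(γ−1) = 506 × (26.9/105)^0.667 = 506 × 0.4034 = 204.1 K.
W_by = nCᵥ(T₁ − T₂) = (0.501)(12.47)(506 − 204.1) = 1886 J.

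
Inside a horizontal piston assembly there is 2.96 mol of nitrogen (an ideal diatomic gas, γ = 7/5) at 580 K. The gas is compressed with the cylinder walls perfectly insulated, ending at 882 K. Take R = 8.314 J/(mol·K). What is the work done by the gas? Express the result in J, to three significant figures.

W ≈ -18600 J

Adiabatic ⇒ Q = 0, so W_by = −ΔU = nCᵥ(T₁ − T₂).
Cᵥ = 5R/2 = 20.79 J/(mol·K).
W = (2.96)(20.79)(580 − 882) = -18580 J.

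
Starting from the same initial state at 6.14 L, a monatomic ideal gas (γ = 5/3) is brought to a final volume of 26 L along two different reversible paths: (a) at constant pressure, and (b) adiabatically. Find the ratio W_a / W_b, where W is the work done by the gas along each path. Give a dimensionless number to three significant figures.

W_a / W_b ≈ 3.49

Path (a) isobaric: W = P₁(V₂ − V₁) → W_a/(P₁V₁) = 3.235.
Path (b) adiabatic: W = P₁V₁(1 − (V₁/V₂)^(γ−1))/(γ−1) → W_b/(P₁V₁) = 0.9269.
W_a / W_b = 3.235 / 0.9269 = 3.49.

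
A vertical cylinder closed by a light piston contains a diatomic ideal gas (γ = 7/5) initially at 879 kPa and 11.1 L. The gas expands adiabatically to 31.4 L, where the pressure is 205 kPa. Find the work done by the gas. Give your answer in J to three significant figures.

W ≈ 8300 J

Adiabatic: W = (P₁V₁ − P₂V₂)/(γ − 1) with γ = 7/5.
P₁V₁ = 9757 J, P₂V₂ = 6437 J.
W = (9757 − 6437) / 0.4 = 8300 J.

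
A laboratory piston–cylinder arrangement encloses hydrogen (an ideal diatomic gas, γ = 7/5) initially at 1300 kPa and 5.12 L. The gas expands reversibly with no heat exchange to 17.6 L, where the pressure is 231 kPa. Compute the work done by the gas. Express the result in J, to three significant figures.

W ≈ 6480 J

Adiabatic: W = (P₁V₁ − P₂V₂)/(γ − 1) with γ = 7/5.
P₁V₁ = 6656 J, P₂V₂ = 4066 J.
W = (6656 − 4066) / 0.4 = 6476 J.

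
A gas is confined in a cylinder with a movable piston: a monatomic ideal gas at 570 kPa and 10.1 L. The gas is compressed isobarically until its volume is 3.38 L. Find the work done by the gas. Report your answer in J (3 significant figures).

W ≈ -3830 J

Isobaric: W = P ΔV.
W = (570 kPa)(3.38 − 10.1 L) = (570)(-6.72) = -3830 J.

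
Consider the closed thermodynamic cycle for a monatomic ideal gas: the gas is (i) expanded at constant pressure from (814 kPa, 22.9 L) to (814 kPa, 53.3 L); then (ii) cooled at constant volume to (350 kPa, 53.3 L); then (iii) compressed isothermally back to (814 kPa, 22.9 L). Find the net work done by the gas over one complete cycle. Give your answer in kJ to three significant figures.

Leg (i): W = PΔV = (814)(53.3 − 22.9) = 24746 J.
Leg (ii): W = 0.
Leg (iii): W = PᵢVᵢ ln(V_f/Vᵢ) = (18655) ln(22.9/53.3) = -15760 J.
W_net = 24746 − 15760 = 8986 J.

W_net ≈ 8.99 kJ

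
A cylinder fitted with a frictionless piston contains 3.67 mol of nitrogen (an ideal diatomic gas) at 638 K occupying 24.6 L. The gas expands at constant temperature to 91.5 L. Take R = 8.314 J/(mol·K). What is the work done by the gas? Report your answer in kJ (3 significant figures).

W ≈ 25.6 kJ

Isothermal: W = nRT ln(V₂/V₁).
W = (3.67)(8.314)(638) × ln(91.5/24.6)
  = 19467 × 1.314
W_by_gas = 25572 J.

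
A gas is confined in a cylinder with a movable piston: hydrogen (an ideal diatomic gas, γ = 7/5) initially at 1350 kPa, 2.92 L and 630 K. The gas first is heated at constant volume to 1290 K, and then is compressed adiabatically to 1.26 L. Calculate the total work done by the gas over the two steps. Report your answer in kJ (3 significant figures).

Step 1 (isochoric): W = 0 (constant volume).
After step 1: P = 2764 kPa (V unchanged).
Step 2 (adiabatic): W = (P₁V₁ − P₂V₂)/(γ−1) = (8072 − 11297)/0.4 = -8064 J.
W_total = 0 − 8064 = -8064 J.

W_total ≈ -8.06 kJ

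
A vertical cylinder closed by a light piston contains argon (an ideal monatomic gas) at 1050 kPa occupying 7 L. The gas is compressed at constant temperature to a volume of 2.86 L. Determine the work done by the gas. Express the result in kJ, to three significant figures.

W ≈ -6.58 kJ

Isothermal: W = nRT ln(V₂/V₁) = P₁V₁ ln(V₂/V₁).
P₁V₁ = (1050 kPa)(7 L) = 7350 J.
W = 7350 × ln(2.86/7) = 7350 × -0.8951
W_by_gas = -6579 J.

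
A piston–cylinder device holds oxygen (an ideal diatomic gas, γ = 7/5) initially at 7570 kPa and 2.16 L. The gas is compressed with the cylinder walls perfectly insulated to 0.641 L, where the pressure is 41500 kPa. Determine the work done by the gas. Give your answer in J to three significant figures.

W ≈ -25600 J

Adiabatic: W = (P₁V₁ − P₂V₂)/(γ − 1) with γ = 7/5.
P₁V₁ = 16351 J, P₂V₂ = 26602 J.
W = (16351 − 26602) / 0.4 = -25626 J.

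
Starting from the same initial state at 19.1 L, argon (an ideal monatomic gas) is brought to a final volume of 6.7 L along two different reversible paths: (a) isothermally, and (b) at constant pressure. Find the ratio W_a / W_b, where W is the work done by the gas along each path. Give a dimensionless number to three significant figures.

Path (a) isothermal: W = P₁V₁ ln(V₂/V₁) → W_a/(P₁V₁) = -1.048.
Path (b) isobaric: W = P₁(V₂ − V₁) → W_b/(P₁V₁) = -0.6492.
W_a / W_b = -1.048 / -0.6492 = 1.614.

W_a / W_b ≈ 1.61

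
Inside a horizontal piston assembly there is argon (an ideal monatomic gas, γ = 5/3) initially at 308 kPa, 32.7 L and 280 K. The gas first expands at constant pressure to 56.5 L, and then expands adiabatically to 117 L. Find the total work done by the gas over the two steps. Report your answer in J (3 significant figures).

Step 1 (isobaric): W = PΔV = (308 kPa)(56.5 − 32.7 L) = 7330 J.
After step 1: P = 308 kPa, V = 56.5 L, T = 483.8 K.
Step 2 (adiabatic): W = (P₁V₁ − P₂V₂)/(γ−1) = (17402 − 10711)/0.667 = 10036 J.
W_total = 7330 + 10036 = 17366 J.

W_total ≈ 17400 J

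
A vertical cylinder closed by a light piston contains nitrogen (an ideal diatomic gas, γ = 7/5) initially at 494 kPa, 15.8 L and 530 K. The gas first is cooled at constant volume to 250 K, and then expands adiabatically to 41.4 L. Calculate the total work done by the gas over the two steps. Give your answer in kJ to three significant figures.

W_total ≈ 2.94 kJ

Step 1 (isochoric): W = 0 (constant volume).
After step 1: P = 233 kPa (V unchanged).
Step 2 (adiabatic): W = (P₁V₁ − P₂V₂)/(γ−1) = (3682 − 2504)/0.4 = 2943 J.
W_total = 0 + 2943 = 2943 J.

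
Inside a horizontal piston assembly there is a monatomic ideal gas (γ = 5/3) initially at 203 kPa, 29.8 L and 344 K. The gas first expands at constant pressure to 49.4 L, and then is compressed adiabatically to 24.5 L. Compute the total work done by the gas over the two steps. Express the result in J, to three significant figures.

Step 1 (isobaric): W = PΔV = (203 kPa)(49.4 − 29.8 L) = 3979 J.
After step 1: P = 203 kPa, V = 49.4 L, T = 570.3 K.
Step 2 (adiabatic): W = (P₁V₁ − P₂V₂)/(γ−1) = (10028 − 16005)/0.667 = -8966 J.
W_total = 3979 − 8966 = -4987 J.

W_total ≈ -4990 J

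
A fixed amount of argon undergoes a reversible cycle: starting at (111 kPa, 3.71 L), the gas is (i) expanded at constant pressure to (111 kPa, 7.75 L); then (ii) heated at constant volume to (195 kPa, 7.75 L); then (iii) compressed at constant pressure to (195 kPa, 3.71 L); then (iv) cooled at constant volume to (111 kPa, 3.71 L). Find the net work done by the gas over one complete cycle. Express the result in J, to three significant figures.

Constant-volume legs do no work.
W(i) = (111)(7.75 − 3.71) = 448.4 J; W(iii) = (195)(3.71 − 7.75) = -787.8 J.
W_net = 448.4 − 787.8 = -339.4 J (the counter-clockwise enclosed area).

W_net ≈ -339 J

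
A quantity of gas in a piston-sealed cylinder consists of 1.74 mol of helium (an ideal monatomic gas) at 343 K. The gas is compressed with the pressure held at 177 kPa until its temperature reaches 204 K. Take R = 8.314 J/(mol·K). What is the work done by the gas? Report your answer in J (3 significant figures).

Isobaric: W = P ΔV = nR ΔT.
W = (1.74)(8.314)(204 − 343) = -2011 J.

W ≈ -2010 J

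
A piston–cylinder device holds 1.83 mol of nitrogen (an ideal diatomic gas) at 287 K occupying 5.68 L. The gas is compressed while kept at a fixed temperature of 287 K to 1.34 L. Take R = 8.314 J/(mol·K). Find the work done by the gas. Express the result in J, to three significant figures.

W ≈ -6310 J

Isothermal: W = nRT ln(V₂/V₁).
W = (1.83)(8.314)(287) × ln(1.34/5.68)
  = 4367 × -1.444
W_by_gas = -6307 J.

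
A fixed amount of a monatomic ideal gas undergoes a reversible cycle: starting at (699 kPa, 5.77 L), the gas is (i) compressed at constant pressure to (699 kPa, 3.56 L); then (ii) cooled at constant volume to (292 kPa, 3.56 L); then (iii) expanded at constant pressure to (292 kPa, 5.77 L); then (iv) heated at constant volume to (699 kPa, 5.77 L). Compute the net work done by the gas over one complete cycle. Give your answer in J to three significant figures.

W_net ≈ -899 J

Constant-volume legs do no work.
W(i) = (699)(3.56 − 5.77) = -1545 J; W(iii) = (292)(5.77 − 3.56) = 645.3 J.
W_net = -1545 + 645.3 = -899.5 J (the counter-clockwise enclosed area).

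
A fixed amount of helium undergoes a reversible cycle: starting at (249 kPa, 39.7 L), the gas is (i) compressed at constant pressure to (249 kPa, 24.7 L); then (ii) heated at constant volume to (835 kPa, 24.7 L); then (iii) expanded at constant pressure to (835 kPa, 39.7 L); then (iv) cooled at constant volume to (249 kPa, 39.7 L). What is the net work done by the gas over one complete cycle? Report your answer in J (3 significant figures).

Constant-volume legs do no work.
W(i) = (249)(24.7 − 39.7) = -3735 J; W(iii) = (835)(39.7 − 24.7) = 12525 J.
W_net = -3735 + 12525 = 8790 J (the clockwise enclosed area).

W_net ≈ 8790 J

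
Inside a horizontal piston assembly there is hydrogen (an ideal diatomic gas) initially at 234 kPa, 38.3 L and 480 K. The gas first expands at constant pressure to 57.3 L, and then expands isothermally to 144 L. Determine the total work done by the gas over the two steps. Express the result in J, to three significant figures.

Step 1 (isobaric): W = PΔV = (234 kPa)(57.3 − 38.3 L) = 4446 J.
After step 1: P = 234 kPa, V = 57.3 L, T = 718.1 K.
Step 2 (isothermal): W = P₁V₁ ln(V₂/V₁) = (13408) ln(144/57.3) = 12356 J.
W_total = 4446 + 12356 = 16802 J.

W_total ≈ 16800 J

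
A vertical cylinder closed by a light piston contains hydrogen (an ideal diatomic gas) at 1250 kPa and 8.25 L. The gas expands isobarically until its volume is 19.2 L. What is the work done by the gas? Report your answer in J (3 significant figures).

Isobaric: W = P ΔV.
W = (1250 kPa)(19.2 − 8.25 L) = (1250)(10.95) = 13688 J.

W ≈ 13700 J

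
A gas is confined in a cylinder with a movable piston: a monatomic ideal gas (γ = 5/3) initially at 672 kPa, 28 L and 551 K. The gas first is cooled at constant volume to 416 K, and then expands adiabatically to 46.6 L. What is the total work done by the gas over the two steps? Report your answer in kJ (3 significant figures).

Step 1 (isochoric): W = 0 (constant volume).
After step 1: P = 507.4 kPa (V unchanged).
Step 2 (adiabatic): W = (P₁V₁ − P₂V₂)/(γ−1) = (14206 − 10115)/0.667 = 6136 J.
W_total = 0 + 6136 = 6136 J.

W_total ≈ 6.14 kJ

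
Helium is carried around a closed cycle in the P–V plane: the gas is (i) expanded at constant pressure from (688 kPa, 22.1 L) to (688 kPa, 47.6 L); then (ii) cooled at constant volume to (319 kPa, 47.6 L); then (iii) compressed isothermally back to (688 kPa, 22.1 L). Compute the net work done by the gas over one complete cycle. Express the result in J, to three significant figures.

Leg (i): W = PΔV = (688)(47.6 − 22.1) = 17544 J.
Leg (ii): W = 0.
Leg (iii): W = PᵢVᵢ ln(V_f/Vᵢ) = (15184) ln(22.1/47.6) = -11650 J.
W_net = 17544 − 11650 = 5894 J.

W_net ≈ 5890 J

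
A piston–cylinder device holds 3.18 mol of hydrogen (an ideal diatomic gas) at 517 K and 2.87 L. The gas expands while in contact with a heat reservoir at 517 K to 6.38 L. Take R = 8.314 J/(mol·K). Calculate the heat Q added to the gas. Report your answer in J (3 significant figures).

Isothermal ⇒ ΔU = 0, so Q = W = nRT ln(V₂/V₁).
Q = (3.18)(8.314)(517) ln(6.38/2.87) = 13669 × 0.7989 = 10919 J.

Q ≈ 10900 J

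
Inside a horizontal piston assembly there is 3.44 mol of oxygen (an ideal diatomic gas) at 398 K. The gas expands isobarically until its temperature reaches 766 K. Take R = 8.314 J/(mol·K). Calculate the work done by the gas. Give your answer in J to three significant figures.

W ≈ 10500 J

Isobaric: W = P ΔV = nR ΔT.
W = (3.44)(8.314)(766 − 398) = 10525 J.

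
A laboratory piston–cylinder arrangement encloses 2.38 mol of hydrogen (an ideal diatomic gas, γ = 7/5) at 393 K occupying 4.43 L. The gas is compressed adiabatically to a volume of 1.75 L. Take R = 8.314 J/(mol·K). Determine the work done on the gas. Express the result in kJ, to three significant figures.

Adiabatic: TV^(γ−1) = const with γ = 7/5.
T₂ = T₁ (V₁/V₂)^(γ−1) = 393 × (4.43/1.75)^0.4 = 393 × 1.45 = 569.8 K.
W_by = nCᵥ(T₁ − T₂) = (2.38)(20.79)(393 − 569.8) = -8747 J.
Work on gas = −W_by = 8747 J.

W ≈ 8.75 kJ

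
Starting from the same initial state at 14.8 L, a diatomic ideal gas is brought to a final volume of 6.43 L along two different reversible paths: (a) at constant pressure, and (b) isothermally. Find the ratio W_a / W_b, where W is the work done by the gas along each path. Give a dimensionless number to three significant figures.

Path (a) isobaric: W = P₁(V₂ − V₁) → W_a/(P₁V₁) = -0.5655.
Path (b) isothermal: W = P₁V₁ ln(V₂/V₁) → W_b/(P₁V₁) = -0.8337.
W_a / W_b = -0.5655 / -0.8337 = 0.6784.

W_a / W_b ≈ 0.678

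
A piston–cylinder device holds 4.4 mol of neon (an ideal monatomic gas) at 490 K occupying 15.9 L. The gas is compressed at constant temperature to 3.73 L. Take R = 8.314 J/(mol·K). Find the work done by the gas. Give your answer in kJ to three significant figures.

Isothermal: W = nRT ln(V₂/V₁).
W = (4.4)(8.314)(490) × ln(3.73/15.9)
  = 17925 × -1.45
W_by_gas = -25990 J.

W ≈ -26.0 kJ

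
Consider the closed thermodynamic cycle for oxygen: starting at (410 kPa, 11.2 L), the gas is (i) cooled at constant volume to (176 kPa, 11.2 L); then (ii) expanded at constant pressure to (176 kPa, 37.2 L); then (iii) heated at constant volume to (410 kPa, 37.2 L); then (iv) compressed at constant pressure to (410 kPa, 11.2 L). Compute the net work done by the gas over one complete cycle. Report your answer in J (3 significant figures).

Constant-volume legs do no work.
W(ii) = (176)(37.2 − 11.2) = 4576 J; W(iv) = (410)(11.2 − 37.2) = -10660 J.
W_net = 4576 − 10660 = -6084 J (the counter-clockwise enclosed area).

W_net ≈ -6080 J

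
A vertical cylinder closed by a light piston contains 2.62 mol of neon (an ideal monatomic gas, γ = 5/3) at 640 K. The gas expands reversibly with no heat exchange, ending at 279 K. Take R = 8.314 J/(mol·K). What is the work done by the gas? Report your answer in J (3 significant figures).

W ≈ 11800 J

Adiabatic ⇒ Q = 0, so W_by = −ΔU = nCᵥ(T₁ − T₂).
Cᵥ = 3R/2 = 12.47 J/(mol·K).
W = (2.62)(12.47)(640 − 279) = 11795 J.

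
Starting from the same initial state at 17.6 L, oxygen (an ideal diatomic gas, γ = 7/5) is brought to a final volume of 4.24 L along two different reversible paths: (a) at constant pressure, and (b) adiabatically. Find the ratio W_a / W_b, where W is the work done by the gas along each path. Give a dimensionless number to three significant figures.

W_a / W_b ≈ 0.396

Path (a) isobaric: W = P₁(V₂ − V₁) → W_a/(P₁V₁) = -0.7591.
Path (b) adiabatic: W = P₁V₁(1 − (V₁/V₂)^(γ−1))/(γ−1) → W_b/(P₁V₁) = -1.918.
W_a / W_b = -0.7591 / -1.918 = 0.3958.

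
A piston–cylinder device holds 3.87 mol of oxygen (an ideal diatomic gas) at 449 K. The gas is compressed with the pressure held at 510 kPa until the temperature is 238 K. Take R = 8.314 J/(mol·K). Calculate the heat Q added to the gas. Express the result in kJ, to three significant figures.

Q ≈ -23.8 kJ

Isobaric: W = nRΔT = (3.87)(8.314)(-211) = -6789 J.
ΔU = nCᵥΔT with Cᵥ = 5R/2: ΔU = (3.87)(20.79)(-211) = -16972 J.
Q = ΔU + W = -16972 − 6789 = -23761 J.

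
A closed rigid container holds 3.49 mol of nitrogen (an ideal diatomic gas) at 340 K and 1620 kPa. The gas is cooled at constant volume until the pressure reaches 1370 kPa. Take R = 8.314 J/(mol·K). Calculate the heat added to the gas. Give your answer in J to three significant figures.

Constant volume ⇒ W = 0, so Q = ΔU = nCᵥΔT with Cᵥ = 5R/2 = 20.79 J/(mol·K).
At constant V, T₂/T₁ = P₂/P₁ ⇒ ΔT = T₁(P₂/P₁ − 1) = 340·(1370/1620 − 1) = -52.47 K.
ΔU = (3.49)(20.79)(-52.47) = -3806 J.

Q ≈ -3810 J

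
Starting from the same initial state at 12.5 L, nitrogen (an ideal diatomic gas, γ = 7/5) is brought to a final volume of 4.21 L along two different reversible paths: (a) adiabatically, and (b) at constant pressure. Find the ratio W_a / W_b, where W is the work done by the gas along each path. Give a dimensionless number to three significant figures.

W_a / W_b ≈ 2.06

Path (a) adiabatic: W = P₁V₁(1 − (V₁/V₂)^(γ−1))/(γ−1) → W_a/(P₁V₁) = -1.364.
Path (b) isobaric: W = P₁(V₂ − V₁) → W_b/(P₁V₁) = -0.6632.
W_a / W_b = -1.364 / -0.6632 = 2.056.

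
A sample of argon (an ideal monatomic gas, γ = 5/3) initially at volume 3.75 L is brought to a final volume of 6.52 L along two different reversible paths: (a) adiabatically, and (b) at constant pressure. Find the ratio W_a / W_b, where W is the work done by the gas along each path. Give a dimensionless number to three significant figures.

Path (a) adiabatic: W = P₁V₁(1 − (V₁/V₂)^(γ−1))/(γ−1) → W_a/(P₁V₁) = 0.4626.
Path (b) isobaric: W = P₁(V₂ − V₁) → W_b/(P₁V₁) = 0.7387.
W_a / W_b = 0.4626 / 0.7387 = 0.6263.

W_a / W_b ≈ 0.626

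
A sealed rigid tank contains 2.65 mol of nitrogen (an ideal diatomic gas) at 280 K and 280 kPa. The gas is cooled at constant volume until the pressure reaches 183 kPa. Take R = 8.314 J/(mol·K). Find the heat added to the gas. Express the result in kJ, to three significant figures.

Q ≈ -5.34 kJ

Constant volume ⇒ W = 0, so Q = ΔU = nCᵥΔT with Cᵥ = 5R/2 = 20.79 J/(mol·K).
At constant V, T₂/T₁ = P₂/P₁ ⇒ ΔT = T₁(P₂/P₁ − 1) = 280·(183/280 − 1) = -97 K.
ΔU = (2.65)(20.79)(-97) = -5343 J.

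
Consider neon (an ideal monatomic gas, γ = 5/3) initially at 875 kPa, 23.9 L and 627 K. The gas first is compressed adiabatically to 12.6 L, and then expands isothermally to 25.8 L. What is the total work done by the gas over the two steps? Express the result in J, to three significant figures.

W_total ≈ 6270 J

Step 1 (adiabatic): W = (P₁V₁ − P₂V₂)/(γ−1) = (20912 − 32045)/0.667 = -16698 J.
After step 1: P = 2543 kPa, V = 12.6 L, T = 960.8 K.
Step 2 (isothermal): W = P₁V₁ ln(V₂/V₁) = (32045) ln(25.8/12.6) = 22966 J.
W_total = -16698 + 22966 = 6267 J.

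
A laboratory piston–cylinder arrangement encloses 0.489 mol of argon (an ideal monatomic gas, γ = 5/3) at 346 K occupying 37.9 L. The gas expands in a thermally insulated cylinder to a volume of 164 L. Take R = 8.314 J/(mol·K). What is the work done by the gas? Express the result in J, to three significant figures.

Adiabatic: TV^(γ−1) = const with γ = 5/3.
T₂ = T₁ (V₁/V₂)^(γ−1) = 346 × (37.9/164)^0.667 = 346 × 0.3766 = 130.3 K.
W_by = nCᵥ(T₁ − T₂) = (0.489)(12.47)(346 − 130.3) = 1315 J.

W ≈ 1320 J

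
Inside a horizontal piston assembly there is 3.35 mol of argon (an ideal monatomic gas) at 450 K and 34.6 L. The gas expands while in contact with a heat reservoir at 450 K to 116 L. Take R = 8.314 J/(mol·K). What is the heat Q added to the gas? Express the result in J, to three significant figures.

Q ≈ 15200 J

Isothermal ⇒ ΔU = 0, so Q = W = nRT ln(V₂/V₁).
Q = (3.35)(8.314)(450) ln(116/34.6) = 12533 × 1.21 = 15162 J.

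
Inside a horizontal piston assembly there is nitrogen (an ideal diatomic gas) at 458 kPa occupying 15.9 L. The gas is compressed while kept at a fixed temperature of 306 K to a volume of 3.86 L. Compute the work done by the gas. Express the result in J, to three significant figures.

W ≈ -10300 J

Isothermal: W = nRT ln(V₂/V₁) = P₁V₁ ln(V₂/V₁).
P₁V₁ = (458 kPa)(15.9 L) = 7282 J.
W = 7282 × ln(3.86/15.9) = 7282 × -1.416
W_by_gas = -10309 J.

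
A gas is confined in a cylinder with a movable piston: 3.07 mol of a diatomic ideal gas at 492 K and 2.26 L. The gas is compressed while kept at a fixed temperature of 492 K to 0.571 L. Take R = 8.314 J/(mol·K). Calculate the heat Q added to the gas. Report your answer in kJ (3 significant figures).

Q ≈ -17.3 kJ

Isothermal ⇒ ΔU = 0, so Q = W = nRT ln(V₂/V₁).
Q = (3.07)(8.314)(492) ln(0.571/2.26) = 12558 × -1.376 = -17276 J.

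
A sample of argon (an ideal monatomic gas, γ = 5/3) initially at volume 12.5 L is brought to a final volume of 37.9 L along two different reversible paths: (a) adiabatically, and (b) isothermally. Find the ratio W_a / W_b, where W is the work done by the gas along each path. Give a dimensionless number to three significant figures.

Path (a) adiabatic: W = P₁V₁(1 − (V₁/V₂)^(γ−1))/(γ−1) → W_a/(P₁V₁) = 0.784.
Path (b) isothermal: W = P₁V₁ ln(V₂/V₁) → W_b/(P₁V₁) = 1.109.
W_a / W_b = 0.784 / 1.109 = 0.7068.

W_a / W_b ≈ 0.707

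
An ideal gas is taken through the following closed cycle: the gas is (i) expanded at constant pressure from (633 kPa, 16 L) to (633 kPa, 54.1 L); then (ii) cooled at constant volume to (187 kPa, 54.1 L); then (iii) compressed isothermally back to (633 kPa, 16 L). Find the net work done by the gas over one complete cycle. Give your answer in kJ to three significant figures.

W_net ≈ 11.8 kJ

Leg (i): W = PΔV = (633)(54.1 − 16) = 24117 J.
Leg (ii): W = 0.
Leg (iii): W = PᵢVᵢ ln(V_f/Vᵢ) = (10117) ln(16/54.1) = -12325 J.
W_net = 24117 − 12325 = 11793 J.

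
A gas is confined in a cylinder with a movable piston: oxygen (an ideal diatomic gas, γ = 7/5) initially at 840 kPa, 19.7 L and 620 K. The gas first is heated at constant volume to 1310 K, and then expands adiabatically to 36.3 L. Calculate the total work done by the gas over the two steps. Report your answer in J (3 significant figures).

Step 1 (isochoric): W = 0 (constant volume).
After step 1: P = 1775 kPa (V unchanged).
Step 2 (adiabatic): W = (P₁V₁ − P₂V₂)/(γ−1) = (34964 − 27381)/0.4 = 18958 J.
W_total = 0 + 18958 = 18958 J.

W_total ≈ 19000 J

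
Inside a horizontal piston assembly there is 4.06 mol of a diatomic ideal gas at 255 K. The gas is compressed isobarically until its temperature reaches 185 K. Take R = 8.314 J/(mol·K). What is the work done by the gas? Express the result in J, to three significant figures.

Isobaric: W = P ΔV = nR ΔT.
W = (4.06)(8.314)(185 − 255) = -2363 J.

W ≈ -2360 J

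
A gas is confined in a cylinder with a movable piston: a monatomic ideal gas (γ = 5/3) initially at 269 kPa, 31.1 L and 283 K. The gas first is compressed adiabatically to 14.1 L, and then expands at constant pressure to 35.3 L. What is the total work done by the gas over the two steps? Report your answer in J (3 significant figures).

W_total ≈ 12600 J

Step 1 (adiabatic): W = (P₁V₁ − P₂V₂)/(γ−1) = (8366 − 14176)/0.667 = -8714 J.
After step 1: P = 1005 kPa, V = 14.1 L, T = 479.5 K.
Step 2 (isobaric): W = PΔV = (1005 kPa)(35.3 − 14.1 L) = 21314 J.
W_total = -8714 + 21314 = 12599 J.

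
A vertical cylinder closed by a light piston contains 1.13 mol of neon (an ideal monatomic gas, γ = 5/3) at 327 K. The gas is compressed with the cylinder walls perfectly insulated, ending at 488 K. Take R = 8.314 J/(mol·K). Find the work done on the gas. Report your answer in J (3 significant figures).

W ≈ 2270 J

Adiabatic ⇒ Q = 0, so W_by = −ΔU = nCᵥ(T₁ − T₂).
Cᵥ = 3R/2 = 12.47 J/(mol·K).
W = (1.13)(12.47)(327 − 488) = -2269 J.
Work on gas = −W_by = 2269 J.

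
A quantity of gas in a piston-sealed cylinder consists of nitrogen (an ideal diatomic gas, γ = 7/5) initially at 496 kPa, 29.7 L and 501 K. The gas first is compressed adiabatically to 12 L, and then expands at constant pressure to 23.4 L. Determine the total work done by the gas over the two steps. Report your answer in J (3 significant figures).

Step 1 (adiabatic): W = (P₁V₁ − P₂V₂)/(γ−1) = (14731 − 21167)/0.4 = -16091 J.
After step 1: P = 1764 kPa, V = 12 L, T = 719.9 K.
Step 2 (isobaric): W = PΔV = (1764 kPa)(23.4 − 12 L) = 20109 J.
W_total = -16091 + 20109 = 4018 J.

W_total ≈ 4020 J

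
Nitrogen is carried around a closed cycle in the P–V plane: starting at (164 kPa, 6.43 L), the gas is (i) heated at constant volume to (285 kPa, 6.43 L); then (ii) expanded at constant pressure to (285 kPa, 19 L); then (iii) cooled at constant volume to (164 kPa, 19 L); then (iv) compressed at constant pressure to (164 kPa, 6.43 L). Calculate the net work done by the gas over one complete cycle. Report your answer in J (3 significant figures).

Constant-volume legs do no work.
W(ii) = (285)(19 − 6.43) = 3582 J; W(iv) = (164)(6.43 − 19) = -2061 J.
W_net = 3582 − 2061 = 1521 J (the clockwise enclosed area).

W_net ≈ 1520 J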